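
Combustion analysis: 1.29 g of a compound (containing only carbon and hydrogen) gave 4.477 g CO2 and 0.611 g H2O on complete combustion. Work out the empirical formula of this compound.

mol C = 4.477 / 44.01 = 0.1017; mass C = 0.1017 × 12.01 = 1.222 g
mol H = 2 × (0.611 / 18.02) = 0.06781; mass H = 0.06781 × 1.008 = 0.06836 g
Divide by the smallest (0.06781 mol H): C 1.500, H 1.000
Scaling by 2: C 3.00, H 2.00 → C3H2

C3H2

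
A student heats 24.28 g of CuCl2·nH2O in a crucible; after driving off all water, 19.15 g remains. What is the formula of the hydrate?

CuCl2·2H2O

Mass of water lost = 24.28 − 19.15 = 5.13 g → 5.13 / 18.02 = 0.2847 mol H2O
Molar mass of CuCl2 = 134.45 g/mol → mol CuCl2 = 19.15 / 134.45 = 0.1424
n = 0.2847 / 0.1424 = 2.00 ≈ 2 → CuCl2·2H2O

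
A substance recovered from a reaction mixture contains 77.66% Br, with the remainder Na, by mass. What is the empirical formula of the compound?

BrNa

Assume 100 g: 77.66 g Br, 22.34 g Na.
n(Br) = 77.66/79.90 = 0.972, n(Na) = 22.34/22.99 = 0.9717
Smallest is Na at 0.9717 mol; normalising gives Br 1.000, Na 1.000
→ BrNa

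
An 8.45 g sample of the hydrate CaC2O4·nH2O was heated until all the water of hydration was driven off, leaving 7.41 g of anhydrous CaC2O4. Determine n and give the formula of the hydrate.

CaC2O4·H2O

Mass of water lost = 8.45 − 7.41 = 1.04 g → 1.04 / 18.02 = 0.05771 mol H2O
Molar mass of CaC2O4 = 128.10 g/mol → mol CaC2O4 = 7.41 / 128.10 = 0.05785
n = 0.05771 / 0.05785 = 1.00 ≈ 1 → CaC2O4·H2O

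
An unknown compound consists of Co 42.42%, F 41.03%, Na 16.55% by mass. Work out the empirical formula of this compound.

Assume 100 g: 42.42 g Co, 41.03 g F, 16.55 g Na.
Co: 42.42 g ÷ 58.93 g/mol = 0.7198 mol
F: 41.03 g ÷ 19.00 g/mol = 2.159 mol
Na: 16.55 g ÷ 22.99 g/mol = 0.7199 mol
Ratios (÷ 0.7198): Co 1.000, F 3.000, Na 1.000
≈ 1:3:1 → CoF3Na

CoF3Na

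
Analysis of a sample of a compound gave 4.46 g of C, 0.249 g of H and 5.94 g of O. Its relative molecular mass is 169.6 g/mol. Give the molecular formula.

C6H4O6

n(C) = 4.46/12.01 = 0.3714, n(H) = 0.249/1.008 = 0.247, n(O) = 5.94/16.00 = 0.3713
Ratios (÷ 0.247): C 1.503, H 1.000, O 1.503
Multiply by 2: C 3.01, H 2.00, O 3.01 → C3H2O3
Empirical-formula mass = 86.05 g/mol
n = 169.6 / 86.05 = 1.97 ≈ 2
Molecular formula = (C3H2O3)×2 = C6H4O6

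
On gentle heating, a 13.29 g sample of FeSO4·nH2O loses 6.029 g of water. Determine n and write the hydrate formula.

Mass of anhydrous FeSO4 = 13.29 − 6.029 = 7.261 g
mol H2O = 6.029 / 18.02 = 0.3346
Molar mass of FeSO4 = 151.92 g/mol → mol FeSO4 = 7.261 / 151.92 = 0.04779
n = 0.3346 / 0.04779 = 7.00 ≈ 7 → FeSO4·7H2O

FeSO4·7H2O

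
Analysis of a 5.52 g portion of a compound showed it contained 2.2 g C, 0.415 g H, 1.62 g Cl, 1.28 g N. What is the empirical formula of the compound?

n(C) = 2.2/12.01 = 0.1832, n(H) = 0.415/1.008 = 0.4117, n(Cl) = 1.62/35.45 = 0.0457, n(N) = 1.28/14.01 = 0.09136
Divide by the smallest (0.0457 mol Cl): C 4.008, H 9.009, Cl 1.000, N 1.999
≈ 4:9:1:2 → C4H9ClN2

C4H9ClN2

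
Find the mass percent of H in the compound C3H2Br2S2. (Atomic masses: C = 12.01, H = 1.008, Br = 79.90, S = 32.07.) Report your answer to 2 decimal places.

0.77%

Molar mass = 3(12.01) + 2(1.008) + 2(79.90) + 2(32.07) = 261.986 g/mol
Mass of H per mole = 2 × 1.008 = 2.016 g
% H = 2.016 / 261.986 × 100 = 0.77%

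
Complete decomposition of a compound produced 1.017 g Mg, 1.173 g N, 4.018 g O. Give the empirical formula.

Moles — Mg: 1.017 / 24.31 = 0.04183 mol; N: 1.173 / 14.01 = 0.08373 mol; O: 4.018 / 16.00 = 0.2511 mol
Divide by the smallest (0.04183 mol Mg): Mg 1.000, N 2.001, O 6.003
≈ 1:2:6 → MgN2O6

MgN2O6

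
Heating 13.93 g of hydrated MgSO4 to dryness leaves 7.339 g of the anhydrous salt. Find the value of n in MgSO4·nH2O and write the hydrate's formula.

Mass of water lost = 13.93 − 7.339 = 6.591 g → 6.591 / 18.02 = 0.3658 mol H2O
Molar mass of MgSO4 = 120.38 g/mol → mol MgSO4 = 7.339 / 120.38 = 0.06097
n = 0.3658 / 0.06097 = 6.00 ≈ 6 → MgSO4·6H2O

MgSO4·6H2O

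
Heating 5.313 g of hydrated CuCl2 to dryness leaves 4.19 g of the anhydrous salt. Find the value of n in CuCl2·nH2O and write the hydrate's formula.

Mass of water lost = 5.313 − 4.19 = 1.123 g → 1.123 / 18.02 = 0.06232 mol H2O
Molar mass of CuCl2 = 134.45 g/mol → mol CuCl2 = 4.19 / 134.45 = 0.03116
n = 0.06232 / 0.03116 = 2.00 ≈ 2 → CuCl2·2H2O

CuCl2·2H2O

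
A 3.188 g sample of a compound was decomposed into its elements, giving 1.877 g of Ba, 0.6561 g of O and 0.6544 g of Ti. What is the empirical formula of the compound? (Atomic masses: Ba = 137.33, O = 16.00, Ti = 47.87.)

BaO3Ti

Ba: 1.877 g ÷ 137.33 g/mol = 0.01367 mol
O: 0.6561 g ÷ 16.00 g/mol = 0.04101 mol
Ti: 0.6544 g ÷ 47.87 g/mol = 0.01367 mol
Divide by the smallest (0.01367 mol Ba): Ba 1.000, O 3.000, Ti 1.000
≈ 1:3:1 → BaO3Ti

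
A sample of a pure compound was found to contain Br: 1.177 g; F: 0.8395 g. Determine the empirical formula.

BrF3

n(Br) = 1.177/79.90 = 0.01473, n(F) = 0.8395/19.00 = 0.04418
Smallest is Br at 0.01473 mol; normalising gives Br 1.000, F 2.999
≈ 1:3 → BrF3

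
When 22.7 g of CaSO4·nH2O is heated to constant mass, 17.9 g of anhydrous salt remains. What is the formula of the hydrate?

CaSO4·2H2O

Mass of water lost = 22.7 − 17.9 = 4.8 g → 4.8 / 18.02 = 0.2664 mol H2O
Molar mass of CaSO4 = 136.15 g/mol → mol CaSO4 = 17.9 / 136.15 = 0.1315
n = 0.2664 / 0.1315 = 2.03 ≈ 2 → CaSO4·2H2O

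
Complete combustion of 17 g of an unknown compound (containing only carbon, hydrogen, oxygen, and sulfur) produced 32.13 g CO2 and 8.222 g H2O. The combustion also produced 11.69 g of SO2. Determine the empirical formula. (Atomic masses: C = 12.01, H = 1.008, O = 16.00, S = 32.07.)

C8H10OS2

mol C = 32.13 / 44.01 = 0.7301; mass C = 0.7301 × 12.01 = 8.768 g
mol H = 2 × (8.222 / 18.02) = 0.9125; mass H = 0.9125 × 1.008 = 0.9198 g
mol S = 11.69 / 64.07 = 0.1825; mass S = 5.851 g
mass O = 17 − (15.54) = 1.461 g → mol O = 0.09130
Smallest is O at 0.0913 mol; normalising gives C 7.997, H 9.995, O 1.000, S 1.999
Ratio ≈ 8:10:1:2, so the empirical formula is C8H10OS2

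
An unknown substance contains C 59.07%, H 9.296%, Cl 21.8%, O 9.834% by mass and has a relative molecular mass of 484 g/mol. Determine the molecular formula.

C24H45Cl3O3

Assume 100 g: 59.07 g C, 9.296 g H, 21.8 g Cl, 9.834 g O.
Moles — C: 59.07 / 12.01 = 4.918 mol; H: 9.296 / 1.008 = 9.222 mol; Cl: 21.8 / 35.45 = 0.615 mol; O: 9.834 / 16.00 = 0.6146 mol
Divide by the smallest (0.6146 mol O): C 8.002, H 15.005, Cl 1.001, O 1.000
Ratio ≈ 8:15:1:1, so the empirical formula is C8H15ClO
Empirical-formula mass = 162.65 g/mol
n = 484 / 162.65 = 2.98 ≈ 3
Molecular formula = (C8H15ClO)×3 = C24H45Cl3O3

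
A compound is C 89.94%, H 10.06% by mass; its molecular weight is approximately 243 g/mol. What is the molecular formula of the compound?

C18H24

Assume 100 g: 89.94 g C, 10.06 g H.
Moles — C: 89.94 / 12.01 = 7.489 mol; H: 10.06 / 1.008 = 9.98 mol
Smallest is C at 7.489 mol; normalising gives C 1.000, H 1.333
Multiply by 3: C 3.00, H 4.00 → C3H4
Empirical-formula mass = 40.06 g/mol
n = 243 / 40.06 = 6.07 ≈ 6
Molecular formula = (C3H4)×6 = C18H24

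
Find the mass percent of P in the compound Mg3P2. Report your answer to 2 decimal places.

Molar mass = 3(24.31) + 2(30.97) = 134.870 g/mol
Mass of P per mole = 2 × 30.97 = 61.940 g
% P = 61.940 / 134.870 × 100 = 45.93%

45.93%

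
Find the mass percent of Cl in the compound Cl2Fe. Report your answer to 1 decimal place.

55.9%

Molar mass = 2(35.45) + 1(55.85) = 126.750 g/mol
Mass of Cl per mole = 2 × 35.45 = 70.900 g
% Cl = 70.900 / 126.750 × 100 = 55.9%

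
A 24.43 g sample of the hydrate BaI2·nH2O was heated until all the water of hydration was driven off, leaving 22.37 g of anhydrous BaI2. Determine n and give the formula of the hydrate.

BaI2·2H2O

Mass of water lost = 24.43 − 22.37 = 2.06 g → 2.06 / 18.02 = 0.1143 mol H2O
Molar mass of BaI2 = 391.13 g/mol → mol BaI2 = 22.37 / 391.13 = 0.05719
n = 0.1143 / 0.05719 = 2.00 ≈ 2 → BaI2·2H2O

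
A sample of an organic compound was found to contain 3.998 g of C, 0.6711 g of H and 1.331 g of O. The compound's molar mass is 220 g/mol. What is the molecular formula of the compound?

C12H24O3

n(C) = 3.998/12.01 = 0.3329, n(H) = 0.6711/1.008 = 0.6658, n(O) = 1.331/16.00 = 0.08319
Ratios (÷ 0.08319): C 4.002, H 8.003, O 1.000
Ratio ≈ 4:8:1, so the empirical formula is C4H8O
Empirical-formula mass = 72.10 g/mol
n = 220 / 72.10 = 3.05 ≈ 3
Molecular formula = (C4H8O)×3 = C12H24O3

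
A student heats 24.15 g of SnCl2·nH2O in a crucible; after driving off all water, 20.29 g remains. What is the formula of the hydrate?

Mass of water lost = 24.15 − 20.29 = 3.86 g → 3.86 / 18.02 = 0.2142 mol H2O
Molar mass of SnCl2 = 189.61 g/mol → mol SnCl2 = 20.29 / 189.61 = 0.107
n = 0.2142 / 0.107 = 2.00 ≈ 2 → SnCl2·2H2O

SnCl2·2H2O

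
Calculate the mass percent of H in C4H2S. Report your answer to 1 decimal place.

Molar mass = 4(12.01) + 2(1.008) + 1(32.07) = 82.126 g/mol
Mass of H per mole = 2 × 1.008 = 2.016 g
% H = 2.016 / 82.126 × 100 = 2.5%

2.5%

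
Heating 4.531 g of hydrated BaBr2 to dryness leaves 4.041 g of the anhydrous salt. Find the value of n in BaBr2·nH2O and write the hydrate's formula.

Mass of water lost = 4.531 − 4.041 = 0.49 g → 0.49 / 18.02 = 0.02719 mol H2O
Molar mass of BaBr2 = 297.13 g/mol → mol BaBr2 = 4.041 / 297.13 = 0.0136
n = 0.02719 / 0.0136 = 2.00 ≈ 2 → BaBr2·2H2O

BaBr2·2H2O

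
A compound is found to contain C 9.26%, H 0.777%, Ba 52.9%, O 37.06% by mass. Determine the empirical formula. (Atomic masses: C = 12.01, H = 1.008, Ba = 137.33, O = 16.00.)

Assume 100 g: 9.26 g C, 0.777 g H, 52.9 g Ba, 37.06 g O.
C: 9.26 g ÷ 12.01 g/mol = 0.771 mol
H: 0.777 g ÷ 1.008 g/mol = 0.7708 mol
Ba: 52.9 g ÷ 137.33 g/mol = 0.3852 mol
O: 37.06 g ÷ 16.00 g/mol = 2.316 mol
Ratios (÷ 0.3852): C 2.002, H 2.001, Ba 1.000, O 6.013
≈ 2:2:1:6 → C2H2BaO6

C2H2BaO6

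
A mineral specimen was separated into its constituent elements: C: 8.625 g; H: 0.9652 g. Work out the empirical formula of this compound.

Moles — C: 8.625 / 12.01 = 0.7182 mol; H: 0.9652 / 1.008 = 0.9575 mol
Divide by the smallest (0.7182 mol C): C 1.000, H 1.333
×3: C 3.00, H 4.00 → C3H4

C3H4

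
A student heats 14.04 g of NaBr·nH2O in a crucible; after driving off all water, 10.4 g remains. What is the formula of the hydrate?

NaBr·2H2O

Mass of water lost = 14.04 − 10.4 = 3.64 g → 3.64 / 18.02 = 0.202 mol H2O
Molar mass of NaBr = 102.89 g/mol → mol NaBr = 10.4 / 102.89 = 0.1011
n = 0.202 / 0.1011 = 2.00 ≈ 2 → NaBr·2H2O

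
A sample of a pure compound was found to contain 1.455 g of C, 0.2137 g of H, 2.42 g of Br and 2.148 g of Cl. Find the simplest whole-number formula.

C4H7BrCl2

Moles — C: 1.455 / 12.01 = 0.1211 mol; H: 0.2137 / 1.008 = 0.212 mol; Br: 2.42 / 79.90 = 0.03029 mol; Cl: 2.148 / 35.45 = 0.06059 mol
Ratios (÷ 0.03029): C 4.000, H 7.000, Br 1.000, Cl 2.001
Ratio ≈ 4:7:1:2, so the empirical formula is C4H7BrCl2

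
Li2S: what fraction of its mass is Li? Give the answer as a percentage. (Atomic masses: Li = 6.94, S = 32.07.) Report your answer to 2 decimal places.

30.21%

Molar mass = 2(6.94) + 1(32.07) = 45.950 g/mol
Mass of Li per mole = 2 × 6.94 = 13.880 g
% Li = 13.880 / 45.950 × 100 = 30.21%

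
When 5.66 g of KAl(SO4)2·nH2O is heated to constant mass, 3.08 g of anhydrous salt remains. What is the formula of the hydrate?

Mass of water lost = 5.66 − 3.08 = 2.58 g → 2.58 / 18.02 = 0.1432 mol H2O
Molar mass of KAl(SO4)2 = 258.22 g/mol → mol KAl(SO4)2 = 3.08 / 258.22 = 0.01193
n = 0.1432 / 0.01193 = 12.00 ≈ 12 → KAl(SO4)2·12H2O

KAl(SO4)2·12H2O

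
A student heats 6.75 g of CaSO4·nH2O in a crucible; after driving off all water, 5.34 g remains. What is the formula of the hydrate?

Mass of water lost = 6.75 − 5.34 = 1.41 g → 1.41 / 18.02 = 0.07825 mol H2O
Molar mass of CaSO4 = 136.15 g/mol → mol CaSO4 = 5.34 / 136.15 = 0.03922
n = 0.07825 / 0.03922 = 1.99 ≈ 2 → CaSO4·2H2O

CaSO4·2H2O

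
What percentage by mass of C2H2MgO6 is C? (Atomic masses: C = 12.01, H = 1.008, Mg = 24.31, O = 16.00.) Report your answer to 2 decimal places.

Molar mass = 2(12.01) + 2(1.008) + 1(24.31) + 6(16.00) = 146.346 g/mol
Mass of C per mole = 2 × 12.01 = 24.020 g
% C = 24.020 / 146.346 × 100 = 16.41%

16.41%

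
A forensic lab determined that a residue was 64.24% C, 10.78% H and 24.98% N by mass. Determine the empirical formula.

Assume 100 g: 64.24 g C, 10.78 g H, 24.98 g N.
n(C) = 64.24/12.01 = 5.349, n(H) = 10.78/1.008 = 10.69, n(N) = 24.98/14.01 = 1.783
Smallest is N at 1.783 mol; normalising gives C 3.000, H 5.998, N 1.000
→ C3H6N

C3H6N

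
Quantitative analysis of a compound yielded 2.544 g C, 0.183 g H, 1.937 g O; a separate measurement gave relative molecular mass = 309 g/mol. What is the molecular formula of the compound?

C14H12O8

C: 2.544 g ÷ 12.01 g/mol = 0.2118 mol
H: 0.183 g ÷ 1.008 g/mol = 0.1815 mol
O: 1.937 g ÷ 16.00 g/mol = 0.1211 mol
Divide by the smallest (0.1211 mol O): C 1.750, H 1.500, O 1.000
Multiply by 4: C 7.00, H 6.00, O 4.00 → C7H6O4
Empirical-formula mass = 154.12 g/mol
n = 309 / 154.12 = 2.00 ≈ 2
Molecular formula = (C7H6O4)×2 = C14H12O8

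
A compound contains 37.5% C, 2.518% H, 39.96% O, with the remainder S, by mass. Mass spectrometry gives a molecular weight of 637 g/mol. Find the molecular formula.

C20H16O16S4

Assume 100 g: 37.5 g C, 2.518 g H, 39.96 g O, 20.022 g S.
Moles — C: 37.5 / 12.01 = 3.122 mol; H: 2.518 / 1.008 = 2.498 mol; O: 39.96 / 16.00 = 2.498 mol; S: 20.022 / 32.07 = 0.6243 mol
Ratios (÷ 0.6243): C 5.001, H 4.001, O 4.000, S 1.000
Ratio ≈ 5:4:4:1, so the empirical formula is C5H4O4S
Empirical-formula mass = 160.15 g/mol
n = 637 / 160.15 = 3.98 ≈ 4
Molecular formula = (C5H4O4S)×4 = C20H16O16S4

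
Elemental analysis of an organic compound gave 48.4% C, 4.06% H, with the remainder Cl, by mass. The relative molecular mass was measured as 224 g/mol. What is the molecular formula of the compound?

C9H9Cl3

Assume 100 g: 48.4 g C, 4.06 g H, 47.54 g Cl.
Moles — C: 48.4 / 12.01 = 4.03 mol; H: 4.06 / 1.008 = 4.028 mol; Cl: 47.54 / 35.45 = 1.341 mol
Divide by the smallest (1.341 mol Cl): C 3.005, H 3.003, Cl 1.000
→ C3H3Cl
Empirical-formula mass = 74.50 g/mol
n = 224 / 74.50 = 3.01 ≈ 3
Molecular formula = (C3H3Cl)×3 = C9H9Cl3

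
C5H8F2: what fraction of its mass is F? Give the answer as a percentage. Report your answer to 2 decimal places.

35.81%

Molar mass = 5(12.01) + 8(1.008) + 2(19.00) = 106.114 g/mol
Mass of F per mole = 2 × 19.00 = 38.000 g
% F = 38.000 / 106.114 × 100 = 35.81%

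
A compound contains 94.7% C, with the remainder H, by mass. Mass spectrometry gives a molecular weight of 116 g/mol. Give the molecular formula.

Assume 100 g: 94.7 g C, 5.3 g H.
C: 94.7 g ÷ 12.01 g/mol = 7.885 mol
H: 5.3 g ÷ 1.008 g/mol = 5.258 mol
Smallest is H at 5.258 mol; normalising gives C 1.500, H 1.000
×2: C 3.00, H 2.00 → C3H2
Empirical-formula mass = 38.05 g/mol
n = 116 / 38.05 = 3.05 ≈ 3
Molecular formula = (C3H2)×3 = C9H6

C9H6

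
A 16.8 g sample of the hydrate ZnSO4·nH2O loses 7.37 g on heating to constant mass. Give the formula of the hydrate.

ZnSO4·7H2O

Mass of anhydrous ZnSO4 = 16.8 − 7.37 = 9.43 g
mol H2O = 7.37 / 18.02 = 0.409
Molar mass of ZnSO4 = 161.45 g/mol → mol ZnSO4 = 9.43 / 161.45 = 0.05841
n = 0.409 / 0.05841 = 7.00 ≈ 7 → ZnSO4·7H2O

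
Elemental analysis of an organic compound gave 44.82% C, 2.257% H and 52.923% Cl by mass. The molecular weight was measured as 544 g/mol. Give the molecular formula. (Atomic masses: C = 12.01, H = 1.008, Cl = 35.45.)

C20H12Cl8

Assume 100 g: 44.82 g C, 2.257 g H, 52.923 g Cl.
C: 44.82 g ÷ 12.01 g/mol = 3.732 mol
H: 2.257 g ÷ 1.008 g/mol = 2.239 mol
Cl: 52.923 g ÷ 35.45 g/mol = 1.493 mol
Smallest is Cl at 1.493 mol; normalising gives C 2.500, H 1.500, Cl 1.000
Scaling by 2: C 5.00, H 3.00, Cl 2.00 → C5H3Cl2
Empirical-formula mass = 133.97 g/mol
n = 544 / 133.97 = 4.06 ≈ 4
Molecular formula = (C5H3Cl2)×4 = C20H12Cl8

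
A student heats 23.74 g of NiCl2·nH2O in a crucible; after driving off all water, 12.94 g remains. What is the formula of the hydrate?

Mass of water lost = 23.74 − 12.94 = 10.8 g → 10.8 / 18.02 = 0.5993 mol H2O
Molar mass of NiCl2 = 129.59 g/mol → mol NiCl2 = 12.94 / 129.59 = 0.09985
n = 0.5993 / 0.09985 = 6.00 ≈ 6 → NiCl2·6H2O

NiCl2·6H2O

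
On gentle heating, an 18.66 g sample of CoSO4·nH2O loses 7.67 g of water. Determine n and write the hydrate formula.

Mass of anhydrous CoSO4 = 18.66 − 7.67 = 10.99 g
mol H2O = 7.67 / 18.02 = 0.4256
Molar mass of CoSO4 = 155.00 g/mol → mol CoSO4 = 10.99 / 155.00 = 0.0709
n = 0.4256 / 0.0709 = 6.00 ≈ 6 → CoSO4·6H2O

CoSO4·6H2O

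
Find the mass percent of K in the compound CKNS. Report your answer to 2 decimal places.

Molar mass = 1(12.01) + 1(39.10) + 1(14.01) + 1(32.07) = 97.190 g/mol
Mass of K per mole = 1 × 39.10 = 39.100 g
% K = 39.100 / 97.190 × 100 = 40.23%

40.23%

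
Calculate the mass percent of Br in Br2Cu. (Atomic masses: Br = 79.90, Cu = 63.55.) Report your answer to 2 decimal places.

Molar mass = 2(79.90) + 1(63.55) = 223.350 g/mol
Mass of Br per mole = 2 × 79.90 = 159.800 g
% Br = 159.800 / 223.350 × 100 = 71.55%

71.55%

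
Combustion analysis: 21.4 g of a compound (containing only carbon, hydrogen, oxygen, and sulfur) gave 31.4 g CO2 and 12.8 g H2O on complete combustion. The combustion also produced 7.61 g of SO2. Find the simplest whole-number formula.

C6H12O4S

mol C = 31.4 / 44.01 = 0.7135; mass C = 0.7135 × 12.01 = 8.569 g
mol H = 2 × (12.8 / 18.02) = 1.421; mass H = 1.421 × 1.008 = 1.432 g
mol S = 7.61 / 64.07 = 0.1188; mass S = 3.809 g
mass O = 21.4 − (13.81) = 7.590 g → mol O = 0.4744
Divide by the smallest (0.1188 mol S): C 6.007, H 11.961, O 3.994, S 1.000
→ C6H12O4S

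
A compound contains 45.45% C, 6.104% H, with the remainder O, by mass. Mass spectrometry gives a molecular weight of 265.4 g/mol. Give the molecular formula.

Assume 100 g: 45.45 g C, 6.104 g H, 48.446 g O.
n(C) = 45.45/12.01 = 3.784, n(H) = 6.104/1.008 = 6.056, n(O) = 48.446/16.00 = 3.028
Smallest is O at 3.028 mol; normalising gives C 1.250, H 2.000, O 1.000
Multiply by 4: C 5.00, H 8.00, O 4.00 → C5H8O4
Empirical-formula mass = 132.11 g/mol
n = 265.4 / 132.11 = 2.01 ≈ 2
Molecular formula = (C5H8O4)×2 = C10H16O8

C10H16O8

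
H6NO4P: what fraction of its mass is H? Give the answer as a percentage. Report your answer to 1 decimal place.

Molar mass = 6(1.008) + 1(14.01) + 4(16.00) + 1(30.97) = 115.028 g/mol
Mass of H per mole = 6 × 1.008 = 6.048 g
% H = 6.048 / 115.028 × 100 = 5.3%

5.3%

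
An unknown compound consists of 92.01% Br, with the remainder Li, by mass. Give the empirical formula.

BrLi

Assume 100 g: 92.01 g Br, 7.99 g Li.
Br: 92.01 g ÷ 79.90 g/mol = 1.152 mol
Li: 7.99 g ÷ 6.94 g/mol = 1.151 mol
Divide by the smallest (1.151 mol Li): Br 1.000, Li 1.000
Ratio ≈ 1:1, so the empirical formula is BrLi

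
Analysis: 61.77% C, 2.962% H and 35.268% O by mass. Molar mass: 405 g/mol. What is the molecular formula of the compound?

C21H12O9

Assume 100 g: 61.77 g C, 2.962 g H, 35.268 g O.
n(C) = 61.77/12.01 = 5.143, n(H) = 2.962/1.008 = 2.938, n(O) = 35.268/16.00 = 2.204
Ratios (÷ 2.204): C 2.333, H 1.333, O 1.000
Multiply by 3: C 7.00, H 4.00, O 3.00 → C7H4O3
Empirical-formula mass = 136.10 g/mol
n = 405 / 136.10 = 2.98 ≈ 3
Molecular formula = (C7H4O3)×3 = C21H12O9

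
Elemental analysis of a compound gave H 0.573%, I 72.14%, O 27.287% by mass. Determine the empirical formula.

Assume 100 g: 0.573 g H, 72.14 g I, 27.287 g O.
Moles — H: 0.573 / 1.008 = 0.5685 mol; I: 72.14 / 126.90 = 0.5685 mol; O: 27.287 / 16.00 = 1.705 mol
Smallest is H at 0.5685 mol; normalising gives H 1.000, I 1.000, O 3.000
≈ 1:1:3 → HIO3

HIO3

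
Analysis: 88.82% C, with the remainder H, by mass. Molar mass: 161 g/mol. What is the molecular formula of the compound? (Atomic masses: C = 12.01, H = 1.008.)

Assume 100 g: 88.82 g C, 11.18 g H.
n(C) = 88.82/12.01 = 7.396, n(H) = 11.18/1.008 = 11.09
Smallest is C at 7.396 mol; normalising gives C 1.000, H 1.500
Multiply by 2: C 2.00, H 3.00 → C2H3
Empirical-formula mass = 27.04 g/mol
n = 161 / 27.04 = 5.95 ≈ 6
Molecular formula = (C2H3)×6 = C12H18

C12H18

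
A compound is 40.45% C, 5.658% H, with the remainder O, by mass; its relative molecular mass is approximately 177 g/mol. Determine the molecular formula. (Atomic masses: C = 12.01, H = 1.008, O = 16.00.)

Assume 100 g: 40.45 g C, 5.658 g H, 53.892 g O.
C: 40.45 g ÷ 12.01 g/mol = 3.368 mol
H: 5.658 g ÷ 1.008 g/mol = 5.613 mol
O: 53.892 g ÷ 16.00 g/mol = 3.368 mol
Ratios (÷ 3.368): C 1.000, H 1.667, O 1.000
Multiply by 3: C 3.00, H 5.00, O 3.00 → C3H5O3
Empirical-formula mass = 89.07 g/mol
n = 177 / 89.07 = 1.99 ≈ 2
Molecular formula = (C3H5O3)×2 = C6H10O6

C6H10O6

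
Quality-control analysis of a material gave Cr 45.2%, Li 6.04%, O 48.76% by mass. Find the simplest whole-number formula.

Assume 100 g: 45.2 g Cr, 6.04 g Li, 48.76 g O.
Cr: 45.2 g ÷ 52.00 g/mol = 0.8692 mol
Li: 6.04 g ÷ 6.94 g/mol = 0.8703 mol
O: 48.76 g ÷ 16.00 g/mol = 3.047 mol
Divide by the smallest (0.8692 mol Cr): Cr 1.000, Li 1.001, O 3.506
Multiply by 2: Cr 2.00, Li 2.00, O 7.01 → Cr2Li2O7

Cr2Li2O7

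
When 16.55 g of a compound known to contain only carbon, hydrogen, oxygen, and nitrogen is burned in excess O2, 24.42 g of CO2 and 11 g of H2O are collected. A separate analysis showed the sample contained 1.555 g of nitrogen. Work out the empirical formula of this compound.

C5H11NO4

mol C = 24.42 / 44.01 = 0.5549; mass C = 0.5549 × 12.01 = 6.664 g
mol H = 2 × (11 / 18.02) = 1.221; mass H = 1.221 × 1.008 = 1.231 g
mol N = 1.555 / 14.01 = 0.1110
mass O = 16.55 − (9.450) = 7.100 g → mol O = 0.4438
Ratios (÷ 0.111): C 4.999, H 11.000, N 1.000, O 3.998
≈ 5:11:1:4 → C5H11NO4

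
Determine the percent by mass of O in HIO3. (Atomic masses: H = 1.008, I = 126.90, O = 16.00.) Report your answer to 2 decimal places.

27.29%

Molar mass = 1(1.008) + 1(126.90) + 3(16.00) = 175.908 g/mol
Mass of O per mole = 3 × 16.00 = 48.000 g
% O = 48.000 / 175.908 × 100 = 27.29%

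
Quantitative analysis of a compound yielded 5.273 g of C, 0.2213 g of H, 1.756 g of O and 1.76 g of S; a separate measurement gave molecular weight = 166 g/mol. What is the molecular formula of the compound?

C: 5.273 g ÷ 12.01 g/mol = 0.4391 mol
H: 0.2213 g ÷ 1.008 g/mol = 0.2195 mol
O: 1.756 g ÷ 16.00 g/mol = 0.1098 mol
S: 1.76 g ÷ 32.07 g/mol = 0.05488 mol
Ratios (÷ 0.05488): C 8.000, H 4.000, O 2.000, S 1.000
→ C8H4O2S
Empirical-formula mass = 164.18 g/mol
n = 166 / 164.18 = 1.01 ≈ 1
Molecular formula = empirical formula = C8H4O2S

C8H4O2S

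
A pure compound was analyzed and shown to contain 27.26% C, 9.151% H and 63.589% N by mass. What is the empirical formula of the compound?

Assume 100 g: 27.26 g C, 9.151 g H, 63.589 g N.
Moles — C: 27.26 / 12.01 = 2.27 mol; H: 9.151 / 1.008 = 9.078 mol; N: 63.589 / 14.01 = 4.539 mol
Divide by the smallest (2.27 mol C): C 1.000, H 4.000, N 2.000
→ CH4N2

CH4N2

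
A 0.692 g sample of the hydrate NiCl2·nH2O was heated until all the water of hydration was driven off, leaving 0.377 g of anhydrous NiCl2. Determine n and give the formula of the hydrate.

Mass of water lost = 0.692 − 0.377 = 0.315 g → 0.315 / 18.02 = 0.01748 mol H2O
Molar mass of NiCl2 = 129.59 g/mol → mol NiCl2 = 0.377 / 129.59 = 0.002909
n = 0.01748 / 0.002909 = 6.01 ≈ 6 → NiCl2·6H2O

NiCl2·6H2O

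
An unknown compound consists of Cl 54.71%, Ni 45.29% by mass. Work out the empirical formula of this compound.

Assume 100 g: 54.71 g Cl, 45.29 g Ni.
n(Cl) = 54.71/35.45 = 1.543, n(Ni) = 45.29/58.69 = 0.7717
Ratios (÷ 0.7717): Cl 2.000, Ni 1.000
≈ 2:1 → Cl2Ni

Cl2Ni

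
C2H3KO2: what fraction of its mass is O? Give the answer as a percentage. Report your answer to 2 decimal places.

32.61%

Molar mass = 2(12.01) + 3(1.008) + 1(39.10) + 2(16.00) = 98.144 g/mol
Mass of O per mole = 2 × 16.00 = 32.000 g
% O = 32.000 / 98.144 × 100 = 32.61%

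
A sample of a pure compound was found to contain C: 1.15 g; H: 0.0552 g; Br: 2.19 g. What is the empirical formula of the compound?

Moles — C: 1.15 / 12.01 = 0.09575 mol; H: 0.0552 / 1.008 = 0.05476 mol; Br: 2.19 / 79.90 = 0.02741 mol
Smallest is Br at 0.02741 mol; normalising gives C 3.493, H 1.998, Br 1.000
×2: C 6.99, H 4.00, Br 2.00 → C7H4Br2

C7H4Br2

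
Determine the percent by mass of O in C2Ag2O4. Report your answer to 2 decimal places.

Molar mass = 2(12.01) + 2(107.87) + 4(16.00) = 303.760 g/mol
Mass of O per mole = 4 × 16.00 = 64.000 g
% O = 64.000 / 303.760 × 100 = 21.07%

21.07%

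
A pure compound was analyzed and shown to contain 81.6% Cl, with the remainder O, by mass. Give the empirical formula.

Cl2O

Assume 100 g: 81.6 g Cl, 18.4 g O.
Moles — Cl: 81.6 / 35.45 = 2.302 mol; O: 18.4 / 16.00 = 1.15 mol
Divide by the smallest (1.15 mol O): Cl 2.002, O 1.000
≈ 2:1 → Cl2O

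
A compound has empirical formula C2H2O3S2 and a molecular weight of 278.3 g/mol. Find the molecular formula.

Empirical-formula mass = 138.18 g/mol
n = 278.3 / 138.18 = 2.01 ≈ 2
Molecular formula = (C2H2O3S2)2 = C4H4O6S4

C4H4O6S4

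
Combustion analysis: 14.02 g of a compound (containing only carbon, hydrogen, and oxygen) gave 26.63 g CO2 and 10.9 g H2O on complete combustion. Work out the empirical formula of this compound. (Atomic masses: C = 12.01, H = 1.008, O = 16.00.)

mol C = 26.63 / 44.01 = 0.6051; mass C = 0.6051 × 12.01 = 7.267 g
mol H = 2 × (10.9 / 18.02) = 1.210; mass H = 1.210 × 1.008 = 1.219 g
mass O = 14.02 − (8.487) = 5.533 g → mol O = 0.3458
Smallest is O at 0.3458 mol; normalising gives C 1.750, H 3.498, O 1.000
Multiply by 4: C 7.00, H 13.99, O 4.00 → C7H14O4

C7H14O4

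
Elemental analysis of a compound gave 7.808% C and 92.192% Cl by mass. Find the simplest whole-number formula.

CCl4

Assume 100 g: 7.808 g C, 92.192 g Cl.
C: 7.808 g ÷ 12.01 g/mol = 0.6501 mol
Cl: 92.192 g ÷ 35.45 g/mol = 2.601 mol
Smallest is C at 0.6501 mol; normalising gives C 1.000, Cl 4.000
Ratio ≈ 1:4, so the empirical formula is CCl4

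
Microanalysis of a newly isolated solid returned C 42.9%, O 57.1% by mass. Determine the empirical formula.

Assume 100 g: 42.9 g C, 57.1 g O.
n(C) = 42.9/12.01 = 3.572, n(O) = 57.1/16.00 = 3.569
Ratios (÷ 3.569): C 1.001, O 1.000
≈ 1:1 → CO

CO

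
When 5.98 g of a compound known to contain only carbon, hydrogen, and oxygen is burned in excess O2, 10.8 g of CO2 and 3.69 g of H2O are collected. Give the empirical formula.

C3H5O2

mol C = 10.8 / 44.01 = 0.2454; mass C = 0.2454 × 12.01 = 2.947 g
mol H = 2 × (3.69 / 18.02) = 0.4095; mass H = 0.4095 × 1.008 = 0.4128 g
mass O = 5.98 − (3.360) = 2.620 g → mol O = 0.1637
Divide by the smallest (0.1637 mol O): C 1.499, H 2.501, O 1.000
×2: C 3.00, H 5.00, O 2.00 → C3H5O2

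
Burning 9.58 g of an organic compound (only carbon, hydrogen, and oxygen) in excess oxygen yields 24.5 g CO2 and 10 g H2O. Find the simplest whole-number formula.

C5H10O

mol C = 24.5 / 44.01 = 0.5567; mass C = 0.5567 × 12.01 = 6.686 g
mol H = 2 × (10 / 18.02) = 1.110; mass H = 1.110 × 1.008 = 1.119 g
mass O = 9.58 − (7.805) = 1.775 g → mol O = 0.1110
Smallest is O at 0.111 mol; normalising gives C 5.017, H 10.002, O 1.000
≈ 5:10:1 → C5H10O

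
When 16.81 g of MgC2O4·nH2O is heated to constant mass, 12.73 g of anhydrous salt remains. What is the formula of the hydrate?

MgC2O4·2H2O

Mass of water lost = 16.81 − 12.73 = 4.08 g → 4.08 / 18.02 = 0.2264 mol H2O
Molar mass of MgC2O4 = 112.33 g/mol → mol MgC2O4 = 12.73 / 112.33 = 0.1133
n = 0.2264 / 0.1133 = 2.00 ≈ 2 → MgC2O4·2H2O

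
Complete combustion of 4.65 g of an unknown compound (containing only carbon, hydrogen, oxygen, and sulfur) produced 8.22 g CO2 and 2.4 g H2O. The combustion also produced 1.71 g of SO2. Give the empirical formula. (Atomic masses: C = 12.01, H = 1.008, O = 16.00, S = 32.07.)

mol C = 8.22 / 44.01 = 0.1868; mass C = 0.1868 × 12.01 = 2.243 g
mol H = 2 × (2.4 / 18.02) = 0.2664; mass H = 0.2664 × 1.008 = 0.2685 g
mol S = 1.71 / 64.07 = 0.02669; mass S = 0.8559 g
mass O = 4.65 − (3.368) = 1.282 g → mol O = 0.08015
Divide by the smallest (0.02669 mol S): C 6.998, H 9.980, O 3.003, S 1.000
→ C7H10O3S

C7H10O3S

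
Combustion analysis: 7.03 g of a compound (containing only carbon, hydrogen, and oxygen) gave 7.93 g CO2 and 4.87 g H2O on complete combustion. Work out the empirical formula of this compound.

C2H6O3

mol C = 7.93 / 44.01 = 0.1802; mass C = 0.1802 × 12.01 = 2.164 g
mol H = 2 × (4.87 / 18.02) = 0.5405; mass H = 0.5405 × 1.008 = 0.5448 g
mass O = 7.03 − (2.709) = 4.321 g → mol O = 0.2701
Ratios (÷ 0.1802): C 1.000, H 3.000, O 1.499
Scaling by 2: C 2.00, H 6.00, O 3.00 → C2H6O3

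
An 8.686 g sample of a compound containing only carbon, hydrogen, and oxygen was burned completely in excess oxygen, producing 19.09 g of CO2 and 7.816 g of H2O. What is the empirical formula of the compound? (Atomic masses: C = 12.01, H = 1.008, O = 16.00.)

mol C = 19.09 / 44.01 = 0.4338; mass C = 0.4338 × 12.01 = 5.210 g
mol H = 2 × (7.816 / 18.02) = 0.8675; mass H = 0.8675 × 1.008 = 0.8744 g
mass O = 8.686 − (6.084) = 2.602 g → mol O = 0.1626
Divide by the smallest (0.1626 mol O): C 2.667, H 5.334, O 1.000
×3: C 8.00, H 16.00, O 3.00 → C8H16O3

C8H16O3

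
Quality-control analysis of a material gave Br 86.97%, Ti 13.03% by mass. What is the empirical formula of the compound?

Assume 100 g: 86.97 g Br, 13.03 g Ti.
Moles — Br: 86.97 / 79.90 = 1.088 mol; Ti: 13.03 / 47.87 = 0.2722 mol
Ratios (÷ 0.2722): Br 3.999, Ti 1.000
→ Br4Ti

Br4Ti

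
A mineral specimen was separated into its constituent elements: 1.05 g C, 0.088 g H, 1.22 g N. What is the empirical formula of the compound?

Moles — C: 1.05 / 12.01 = 0.08743 mol; H: 0.088 / 1.008 = 0.0873 mol; N: 1.22 / 14.01 = 0.08708 mol
Smallest is N at 0.08708 mol; normalising gives C 1.004, H 1.003, N 1.000
≈ 1:1:1 → CHN

CHN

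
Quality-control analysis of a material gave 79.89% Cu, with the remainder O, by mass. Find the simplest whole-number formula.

CuO

Assume 100 g: 79.89 g Cu, 20.11 g O.
Moles — Cu: 79.89 / 63.55 = 1.257 mol; O: 20.11 / 16.00 = 1.257 mol
Divide by the smallest (1.257 mol O): Cu 1.000, O 1.000
→ CuO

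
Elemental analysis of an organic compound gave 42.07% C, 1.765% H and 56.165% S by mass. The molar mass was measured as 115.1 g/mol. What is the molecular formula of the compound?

Assume 100 g: 42.07 g C, 1.765 g H, 56.165 g S.
n(C) = 42.07/12.01 = 3.503, n(H) = 1.765/1.008 = 1.751, n(S) = 56.165/32.07 = 1.751
Smallest is H at 1.751 mol; normalising gives C 2.001, H 1.000, S 1.000
≈ 2:1:1 → C2HS
Empirical-formula mass = 57.10 g/mol
n = 115.1 / 57.10 = 2.02 ≈ 2
Molecular formula = (C2HS)×2 = C4H2S2

C4H2S2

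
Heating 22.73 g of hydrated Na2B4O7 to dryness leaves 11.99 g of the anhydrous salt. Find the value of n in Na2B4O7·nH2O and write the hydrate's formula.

Mass of water lost = 22.73 − 11.99 = 10.74 g → 10.74 / 18.02 = 0.596 mol H2O
Molar mass of Na2B4O7 = 201.22 g/mol → mol Na2B4O7 = 11.99 / 201.22 = 0.05959
n = 0.596 / 0.05959 = 10.00 ≈ 10 → Na2B4O7·10H2O

Na2B4O7·10H2O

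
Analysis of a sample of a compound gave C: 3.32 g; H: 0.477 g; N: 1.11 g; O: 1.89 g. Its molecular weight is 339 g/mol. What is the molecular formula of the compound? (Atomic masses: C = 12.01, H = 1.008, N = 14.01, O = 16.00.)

C14H24N4O6

n(C) = 3.32/12.01 = 0.2764, n(H) = 0.477/1.008 = 0.4732, n(N) = 1.11/14.01 = 0.07923, n(O) = 1.89/16.00 = 0.1181
Ratios (÷ 0.07923): C 3.489, H 5.973, N 1.000, O 1.491
×2: C 6.98, H 11.95, N 2.00, O 2.98 → C7H12N2O3
Empirical-formula mass = 172.19 g/mol
n = 339 / 172.19 = 1.97 ≈ 2
Molecular formula = (C7H12N2O3)×2 = C14H24N4O6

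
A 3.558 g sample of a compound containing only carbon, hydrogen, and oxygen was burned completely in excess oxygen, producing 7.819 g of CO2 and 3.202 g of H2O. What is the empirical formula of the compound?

mol C = 7.819 / 44.01 = 0.1777; mass C = 0.1777 × 12.01 = 2.134 g
mol H = 2 × (3.202 / 18.02) = 0.3554; mass H = 0.3554 × 1.008 = 0.3582 g
mass O = 3.558 − (2.492) = 1.066 g → mol O = 0.06663
Divide by the smallest (0.06663 mol O): C 2.667, H 5.334, O 1.000
Multiply by 3: C 8.00, H 16.00, O 3.00 → C8H16O3

C8H16O3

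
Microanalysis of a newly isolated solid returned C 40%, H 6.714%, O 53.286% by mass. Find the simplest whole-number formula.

Assume 100 g: 40 g C, 6.714 g H, 53.286 g O.
C: 40 g ÷ 12.01 g/mol = 3.331 mol
H: 6.714 g ÷ 1.008 g/mol = 6.661 mol
O: 53.286 g ÷ 16.00 g/mol = 3.33 mol
Smallest is O at 3.33 mol; normalising gives C 1.000, H 2.000, O 1.000
Ratio ≈ 1:2:1, so the empirical formula is CH2O

CH2O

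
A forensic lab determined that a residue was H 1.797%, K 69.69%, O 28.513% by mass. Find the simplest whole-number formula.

Assume 100 g: 1.797 g H, 69.69 g K, 28.513 g O.
n(H) = 1.797/1.008 = 1.783, n(K) = 69.69/39.10 = 1.782, n(O) = 28.513/16.00 = 1.782
Smallest is O at 1.782 mol; normalising gives H 1.000, K 1.000, O 1.000
→ HKO

HKO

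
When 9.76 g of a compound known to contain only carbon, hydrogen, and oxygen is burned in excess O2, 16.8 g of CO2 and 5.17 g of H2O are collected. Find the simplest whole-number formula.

mol C = 16.8 / 44.01 = 0.3817; mass C = 0.3817 × 12.01 = 4.585 g
mol H = 2 × (5.17 / 18.02) = 0.5738; mass H = 0.5738 × 1.008 = 0.5784 g
mass O = 9.76 − (5.163) = 4.597 g → mol O = 0.2873
Divide by the smallest (0.2873 mol O): C 1.329, H 1.997, O 1.000
×3: C 3.99, H 5.99, O 3.00 → C4H6O3

C4H6O3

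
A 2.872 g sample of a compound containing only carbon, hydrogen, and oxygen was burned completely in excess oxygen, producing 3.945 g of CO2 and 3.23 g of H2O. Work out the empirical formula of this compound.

mol C = 3.945 / 44.01 = 0.08964; mass C = 0.08964 × 12.01 = 1.077 g
mol H = 2 × (3.23 / 18.02) = 0.3585; mass H = 0.3585 × 1.008 = 0.3614 g
mass O = 2.872 − (1.438) = 1.434 g → mol O = 0.08963
Ratios (÷ 0.08963): C 1.000, H 4.000, O 1.000
Ratio ≈ 1:4:1, so the empirical formula is CH4O

CH4O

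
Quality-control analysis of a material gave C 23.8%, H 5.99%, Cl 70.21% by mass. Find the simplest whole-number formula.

CH3Cl

Assume 100 g: 23.8 g C, 5.99 g H, 70.21 g Cl.
n(C) = 23.8/12.01 = 1.982, n(H) = 5.99/1.008 = 5.942, n(Cl) = 70.21/35.45 = 1.981
Divide by the smallest (1.981 mol Cl): C 1.001, H 3.000, Cl 1.000
→ CH3Cl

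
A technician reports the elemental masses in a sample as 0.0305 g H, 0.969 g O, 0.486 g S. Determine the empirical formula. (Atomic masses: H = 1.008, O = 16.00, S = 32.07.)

H2O4S

n(H) = 0.0305/1.008 = 0.03026, n(O) = 0.969/16.00 = 0.06056, n(S) = 0.486/32.07 = 0.01515
Divide by the smallest (0.01515 mol S): H 1.997, O 3.996, S 1.000
≈ 2:4:1 → H2O4S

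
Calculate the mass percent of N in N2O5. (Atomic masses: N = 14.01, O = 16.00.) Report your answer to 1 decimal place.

Molar mass = 2(14.01) + 5(16.00) = 108.020 g/mol
Mass of N per mole = 2 × 14.01 = 28.020 g
% N = 28.020 / 108.020 × 100 = 25.9%

25.9%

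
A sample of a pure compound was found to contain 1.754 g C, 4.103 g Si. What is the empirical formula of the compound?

n(C) = 1.754/12.01 = 0.146, n(Si) = 4.103/28.09 = 0.1461
Divide by the smallest (0.146 mol C): C 1.000, Si 1.000
Ratio ≈ 1:1, so the empirical formula is CSi

CSi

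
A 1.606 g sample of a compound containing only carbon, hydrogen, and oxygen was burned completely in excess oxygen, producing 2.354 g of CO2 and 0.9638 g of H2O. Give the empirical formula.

CH2O

mol C = 2.354 / 44.01 = 0.05349; mass C = 0.05349 × 12.01 = 0.6424 g
mol H = 2 × (0.9638 / 18.02) = 0.1070; mass H = 0.1070 × 1.008 = 0.1078 g
mass O = 1.606 − (0.7502) = 0.8558 g → mol O = 0.05349
Divide by the smallest (0.05349 mol O): C 1.000, H 2.000, O 1.000
→ CH2O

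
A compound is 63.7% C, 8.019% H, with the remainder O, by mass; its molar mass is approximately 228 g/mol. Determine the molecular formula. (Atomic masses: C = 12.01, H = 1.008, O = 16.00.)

C12H18O4

Assume 100 g: 63.7 g C, 8.019 g H, 28.281 g O.
Moles — C: 63.7 / 12.01 = 5.304 mol; H: 8.019 / 1.008 = 7.955 mol; O: 28.281 / 16.00 = 1.768 mol
Divide by the smallest (1.768 mol O): C 3.001, H 4.501, O 1.000
Scaling by 2: C 6.00, H 9.00, O 2.00 → C6H9O2
Empirical-formula mass = 113.13 g/mol
n = 228 / 113.13 = 2.02 ≈ 2
Molecular formula = (C6H9O2)×2 = C12H18O4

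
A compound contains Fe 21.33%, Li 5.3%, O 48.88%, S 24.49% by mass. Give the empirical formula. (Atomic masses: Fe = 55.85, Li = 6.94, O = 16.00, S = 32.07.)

FeLi2O8S2

Assume 100 g: 21.33 g Fe, 5.3 g Li, 48.88 g O, 24.49 g S.
Fe: 21.33 g ÷ 55.85 g/mol = 0.3819 mol
Li: 5.3 g ÷ 6.94 g/mol = 0.7637 mol
O: 48.88 g ÷ 16.00 g/mol = 3.055 mol
S: 24.49 g ÷ 32.07 g/mol = 0.7636 mol
Ratios (÷ 0.3819): Fe 1.000, Li 2.000, O 7.999, S 2.000
→ FeLi2O8S2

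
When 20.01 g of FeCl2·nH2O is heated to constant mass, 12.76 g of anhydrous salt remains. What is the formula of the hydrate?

Mass of water lost = 20.01 − 12.76 = 7.25 g → 7.25 / 18.02 = 0.4023 mol H2O
Molar mass of FeCl2 = 126.75 g/mol → mol FeCl2 = 12.76 / 126.75 = 0.1007
n = 0.4023 / 0.1007 = 4.00 ≈ 4 → FeCl2·4H2O

FeCl2·4H2O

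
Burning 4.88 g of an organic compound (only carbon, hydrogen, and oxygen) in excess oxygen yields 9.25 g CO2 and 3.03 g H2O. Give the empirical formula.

C5H8O3

mol C = 9.25 / 44.01 = 0.2102; mass C = 0.2102 × 12.01 = 2.524 g
mol H = 2 × (3.03 / 18.02) = 0.3363; mass H = 0.3363 × 1.008 = 0.3390 g
mass O = 4.88 − (2.863) = 2.017 g → mol O = 0.1260
Smallest is O at 0.126 mol; normalising gives C 1.667, H 2.668, O 1.000
Scaling by 3: C 5.00, H 8.00, O 3.00 → C5H8O3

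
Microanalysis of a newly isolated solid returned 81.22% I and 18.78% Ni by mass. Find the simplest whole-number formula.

Assume 100 g: 81.22 g I, 18.78 g Ni.
Moles — I: 81.22 / 126.90 = 0.64 mol; Ni: 18.78 / 58.69 = 0.32 mol
Divide by the smallest (0.32 mol Ni): I 2.000, Ni 1.000
≈ 2:1 → I2Ni

I2Ni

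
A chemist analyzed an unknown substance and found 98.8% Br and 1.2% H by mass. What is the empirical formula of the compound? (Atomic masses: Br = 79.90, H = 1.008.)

Assume 100 g: 98.8 g Br, 1.2 g H.
n(Br) = 98.8/79.90 = 1.237, n(H) = 1.2/1.008 = 1.19
Divide by the smallest (1.19 mol H): Br 1.039, H 1.000
Ratio ≈ 1:1, so the empirical formula is BrH

BrH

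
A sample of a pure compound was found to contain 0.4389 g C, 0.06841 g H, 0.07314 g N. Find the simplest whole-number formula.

C7H13N

n(C) = 0.4389/12.01 = 0.03654, n(H) = 0.06841/1.008 = 0.06787, n(N) = 0.07314/14.01 = 0.005221
Smallest is N at 0.005221 mol; normalising gives C 7.000, H 13.000, N 1.000
→ C7H13N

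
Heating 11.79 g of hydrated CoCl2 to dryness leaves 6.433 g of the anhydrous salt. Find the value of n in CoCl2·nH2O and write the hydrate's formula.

Mass of water lost = 11.79 − 6.433 = 5.357 g → 5.357 / 18.02 = 0.2973 mol H2O
Molar mass of CoCl2 = 129.83 g/mol → mol CoCl2 = 6.433 / 129.83 = 0.04955
n = 0.2973 / 0.04955 = 6.00 ≈ 6 → CoCl2·6H2O

CoCl2·6H2O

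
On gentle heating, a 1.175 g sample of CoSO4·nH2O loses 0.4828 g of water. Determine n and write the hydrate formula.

Mass of anhydrous CoSO4 = 1.175 − 0.4828 = 0.6922 g
mol H2O = 0.4828 / 18.02 = 0.02679
Molar mass of CoSO4 = 155.00 g/mol → mol CoSO4 = 0.6922 / 155.00 = 0.004466
n = 0.02679 / 0.004466 = 6.00 ≈ 6 → CoSO4·6H2O

CoSO4·6H2O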